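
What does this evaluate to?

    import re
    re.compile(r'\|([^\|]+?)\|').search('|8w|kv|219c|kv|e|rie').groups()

`search` walks the string left to right and returns the first match it finds.
The match spans [0:4] → '|8w|'.
Captured: group 1 = '8w'.

('8w',)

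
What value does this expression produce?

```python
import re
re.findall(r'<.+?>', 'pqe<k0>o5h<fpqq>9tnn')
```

['<k0>', '<fpqq>']

A non-greedy quantifier consumes as few characters as it can — just enough that the remainder of the pattern still matches from where it stops; whatever follows it matches normally.
Walking the string: at [3:7] → '<k0>'; at [10:16] → '<fpqq>'.
`findall` yields the raw match text (2 of them) because the pattern has no groups.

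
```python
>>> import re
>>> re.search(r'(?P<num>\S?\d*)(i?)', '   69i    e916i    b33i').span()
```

(0, 0)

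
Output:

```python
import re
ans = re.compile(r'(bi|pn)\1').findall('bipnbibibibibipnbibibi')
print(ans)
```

['bi', 'bi', 'bi']

`\1` is not a pattern — it's the concrete string captured by group 1, re-applied verbatim.
One capturing group, so `findall` returns just the captured substring from each match — 3 in all.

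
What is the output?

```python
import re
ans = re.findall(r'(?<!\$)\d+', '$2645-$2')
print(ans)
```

The negative lookaround is zero-width — it rules out positions where the adjacent text would match, without consuming anything.
Walking the string: at [2:5] → '645'.
Since nothing is captured, `findall` lists the 1 matched substring directly.

['645']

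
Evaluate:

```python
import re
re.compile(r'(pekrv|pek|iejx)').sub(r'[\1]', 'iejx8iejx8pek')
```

`\1` in the replacement pulls in group 1's text for each match.

'[iejx]8[iejx]8[pek]'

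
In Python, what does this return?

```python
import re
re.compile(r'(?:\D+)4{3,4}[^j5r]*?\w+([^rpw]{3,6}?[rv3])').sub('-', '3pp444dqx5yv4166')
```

This matches one or more of a non-digit (non-capturing group); then 3 to 4 of the literal '4', then zero or more of any character except [j5r] (lazy), then one or more of a word character; then 3 to 6 of any character except [rpw] (lazy), then one of [rv3] (captured).
Matches: at [1:12] → 'pp444dqx5yv'.
Each match is replaced by '-'.

'3-4166'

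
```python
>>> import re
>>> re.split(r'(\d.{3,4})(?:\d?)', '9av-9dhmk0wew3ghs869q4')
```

['', '9av-9', 'dhmk', '0wew3', 'ghs', '869q4', '']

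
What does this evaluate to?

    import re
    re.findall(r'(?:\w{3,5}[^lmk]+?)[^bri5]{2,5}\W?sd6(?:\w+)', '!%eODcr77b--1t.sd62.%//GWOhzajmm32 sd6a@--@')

['eODcr77b--1t.sd62', 'GWOhzajmm32 sd6a']

This matches 3 to 5 of a word character, then one or more of any character except [lmk] (lazy) (non-capturing group); then 2 to 5 of any character except [bri5], then optionally a non-word character, then the literal 'sd6'; then one or more of a word character (non-capturing group).
A non-greedy quantifier consumes as few characters as it can — just enough that the remainder of the pattern still matches from where it stops; whatever follows it matches normally.
Matches: at [2:19] → 'eODcr77b--1t.sd62'; at [23:39] → 'GWOhzajmm32 sd6a'.
No capturing groups, so `findall` returns the 2 full match strings.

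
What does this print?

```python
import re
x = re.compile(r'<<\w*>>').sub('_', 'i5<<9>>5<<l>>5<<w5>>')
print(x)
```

i5_5_5_

`sub` substitutes '_' at each match site.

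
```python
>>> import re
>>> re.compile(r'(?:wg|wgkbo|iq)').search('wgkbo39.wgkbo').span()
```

(0, 2)

The regex engine tests alternatives in the order written; an earlier branch that matches wins even if a later one would match more.
`re.search` tries every starting position until one works.
The match spans [0:2] → 'wg'.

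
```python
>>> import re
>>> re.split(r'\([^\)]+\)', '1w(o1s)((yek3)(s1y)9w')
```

Each match becomes a cut point; 4 segments remain.

['1w', '', '', '9w']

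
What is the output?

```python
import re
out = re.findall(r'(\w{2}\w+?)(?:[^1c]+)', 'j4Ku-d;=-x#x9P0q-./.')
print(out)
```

This matches exactly 2 of a word character, then one or more of a word character (lazy) (captured); then one or more of any character except [1c] (non-capturing group).
A non-greedy quantifier consumes as few characters as it can — just enough that the remainder of the pattern still matches from where it stops; whatever follows it matches normally.
Walking the string: at [0:20] match 'j4Ku-d;=-x#x9P0q-./.', group 1 = 'j4K'.
With a single group, `findall` returns only what that group captured — 1 item.

['j4K']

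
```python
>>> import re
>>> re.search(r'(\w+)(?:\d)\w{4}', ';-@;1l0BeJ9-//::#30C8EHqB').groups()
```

('1l',)

The pattern matches one or more of a word character (captured); then a digit (non-capturing group); then exactly 4 of a word character.
`re.search` scans for the first position where the pattern succeeds.
The match spans [4:11] → '1l0BeJ9'.
Captured: group 1 = '1l'.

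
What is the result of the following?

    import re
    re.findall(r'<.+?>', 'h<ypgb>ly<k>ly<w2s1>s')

['<ypgb>', '<k>', '<w2s1>']

A non-greedy quantifier consumes as few characters as it can — just enough that the remainder of the pattern still matches from where it stops; whatever follows it matches normally.
Scanning left to right: at [1:7] → '<ypgb>'; at [9:12] → '<k>'; at [14:20] → '<w2s1>'.
No capturing groups, so `findall` returns the 3 full match strings.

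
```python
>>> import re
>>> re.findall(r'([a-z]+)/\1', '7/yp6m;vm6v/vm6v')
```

The backreference `\1` re-matches whatever the first group consumed, character for character.
Walking the string: at [10:13] match 'v/v', group 1 = 'v'.
With a single group, `findall` returns only what that group captured — 1 item.

['v']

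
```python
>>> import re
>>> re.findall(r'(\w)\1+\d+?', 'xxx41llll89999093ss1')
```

The backreference `\1` re-matches whatever the first group consumed, character for character.
Because there's exactly one group, `findall` drops the full match and keeps group 1 from each hit.

['x', 'l', '9', 's']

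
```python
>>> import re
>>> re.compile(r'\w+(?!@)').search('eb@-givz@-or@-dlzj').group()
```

'e'

A negative assertion filters positions out without eating any characters.
The match spans [0:1] → 'e'.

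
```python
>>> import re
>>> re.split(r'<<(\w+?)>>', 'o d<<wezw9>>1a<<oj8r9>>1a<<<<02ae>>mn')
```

Because the pattern has a capturing group, `split` also inserts each captured text between the pieces.

['o d', 'wezw9', '1a', 'oj8r9', '1a<<', '02ae', 'mn']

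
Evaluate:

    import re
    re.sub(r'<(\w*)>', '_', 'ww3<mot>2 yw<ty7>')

`sub` substitutes '_' at each match site.

'ww3_2 yw_'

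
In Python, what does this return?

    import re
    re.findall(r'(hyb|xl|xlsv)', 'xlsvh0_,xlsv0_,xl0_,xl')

['xl', 'xl', 'xl', 'xl']

Alternation tries branches left to right and keeps the first one that lets the overall match succeed at that position.
One capturing group, so `findall` returns just the captured substring from each match — 4 in all.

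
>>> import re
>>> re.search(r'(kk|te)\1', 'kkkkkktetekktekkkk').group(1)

'kk'

A backreference is literal: `\1` must see the identical characters the first group matched.
`search` walks the string left to right and returns the first match it finds.
The match spans [0:4] → 'kkkk'.
Captured: group 1 = 'kk'.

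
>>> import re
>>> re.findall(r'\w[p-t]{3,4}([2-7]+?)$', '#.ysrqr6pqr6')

['6']

Pattern: a word character, then 3 to 4 of a character in [p-t]; then one or more of a character in [2-7] (lazy) (captured); then anchored at the end.
Matches: at [7:12] match '6pqr6', group 1 = '6'.
With a single group, `findall` returns only what that group captured — 1 item.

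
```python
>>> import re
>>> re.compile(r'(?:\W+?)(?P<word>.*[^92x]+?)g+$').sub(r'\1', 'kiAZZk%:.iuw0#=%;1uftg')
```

'kiAZZk:.iuw0#=%;1uft'

Each match is replaced using the text its own group 1 captured.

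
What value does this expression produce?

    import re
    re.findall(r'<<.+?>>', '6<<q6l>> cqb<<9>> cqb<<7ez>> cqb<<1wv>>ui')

['<<q6l>>', '<<9>>', '<<7ez>>', '<<1wv>>']

`findall` yields the raw match text (4 of them) because the pattern has no groups.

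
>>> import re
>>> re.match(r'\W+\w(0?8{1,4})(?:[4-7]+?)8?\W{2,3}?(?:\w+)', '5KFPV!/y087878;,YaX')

None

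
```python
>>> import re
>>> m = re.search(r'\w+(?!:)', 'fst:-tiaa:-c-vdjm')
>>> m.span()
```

The negative lookaround is zero-width — it rules out positions where the adjacent text would match, without consuming anything.
The match spans [0:2] → 'fs'.

(0, 2)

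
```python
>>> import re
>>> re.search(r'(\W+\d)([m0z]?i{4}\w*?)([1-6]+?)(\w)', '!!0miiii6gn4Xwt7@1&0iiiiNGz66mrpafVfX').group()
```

'!!0miiii6g'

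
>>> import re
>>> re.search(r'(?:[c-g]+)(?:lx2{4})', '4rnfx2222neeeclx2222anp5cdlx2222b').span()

(10, 20)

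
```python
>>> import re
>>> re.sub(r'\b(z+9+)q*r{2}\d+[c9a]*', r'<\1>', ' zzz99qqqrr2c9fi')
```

' <zzz99>fi'

The pattern matches a word boundary (`\b`, zero-width); then one or more of the literal 'z', then one or more of the literal '9' (captured); then zero or more of the literal 'q', then exactly 2 of the literal 'r'; then one or more of a digit, then zero or more of one of [c9a].
Matches: at [1:14] → 'zzz99qqqrr2c9'.
The replacement refers to a captured group, so each match is rewritten using its own captured text.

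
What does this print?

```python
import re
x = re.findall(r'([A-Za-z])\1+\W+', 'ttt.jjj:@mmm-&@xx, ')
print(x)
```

['t', 'j', 'm', 'x']

`\1` is not a pattern — it's the concrete string captured by group 1, re-applied verbatim.
One capturing group, so `findall` returns just the captured substring from each match — 4 in all.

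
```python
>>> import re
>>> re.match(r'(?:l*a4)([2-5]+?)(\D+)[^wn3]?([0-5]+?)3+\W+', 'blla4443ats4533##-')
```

With `match`, the pattern is implicitly anchored at the beginning.
Here the string doesn't start with a match, so the call returns None.

None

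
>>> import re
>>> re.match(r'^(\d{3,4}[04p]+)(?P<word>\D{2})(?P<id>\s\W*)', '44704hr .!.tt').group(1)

'44704'

This matches anchored at the start of the string; then 3 to 4 of a digit, then one or more of one of [04p] (captured); then exactly 2 of a non-digit (captured as 'word'); then whitespace, then zero or more of a non-word character (captured as 'id').
`re.match` won't scan ahead — the pattern has to work from the very first character.
The match spans [0:11] → '44704hr .!.'.
Captured: group 1 = '44704', group 2 = 'hr', group 3 = ' .!.'.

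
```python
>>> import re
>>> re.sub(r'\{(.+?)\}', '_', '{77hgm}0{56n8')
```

Matches: at [0:7] → '{77hgm}'.
Each match is replaced by '_'.

'_0{56n8'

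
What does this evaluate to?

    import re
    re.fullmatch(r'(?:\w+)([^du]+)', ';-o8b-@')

Pattern: one or more of a word character (non-capturing group); then one or more of any character except [du] (captured).
`re.fullmatch` requires the pattern to consume the entire string.
Here the pattern can't cover the whole string, so the call returns None.

None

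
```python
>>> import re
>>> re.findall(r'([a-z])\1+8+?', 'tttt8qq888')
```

['t', 'q']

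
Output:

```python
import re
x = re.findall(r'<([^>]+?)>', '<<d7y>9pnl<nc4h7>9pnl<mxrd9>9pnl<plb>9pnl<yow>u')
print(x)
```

Matches: at [0:6] match '<<d7y>', group 1 = '<d7y'; at [10:17] match '<nc4h7>', group 1 = 'nc4h7'; at [21:28] match '<mxrd9>', group 1 = 'mxrd9'; at [32:37] match '<plb>', group 1 = 'plb'; at [41:46] match '<yow>', group 1 = 'yow'.
Because there's exactly one group, `findall` drops the full match and keeps group 1 from each hit.

['<d7y', 'nc4h7', 'mxrd9', 'plb', 'yow']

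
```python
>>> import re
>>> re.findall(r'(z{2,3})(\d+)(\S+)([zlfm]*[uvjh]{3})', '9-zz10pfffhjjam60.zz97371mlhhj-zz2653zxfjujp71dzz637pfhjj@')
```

[('zz', '10', 'pfffhjjam60.zz97371mlhhj-zz2653zxfjujp71dzz637pf', 'hjj')]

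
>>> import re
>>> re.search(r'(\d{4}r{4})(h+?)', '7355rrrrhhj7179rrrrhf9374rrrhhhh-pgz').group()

The `?` after the quantifier makes it lazy — it takes as little as possible before letting the rest of the pattern try.
The match spans [0:9] → '7355rrrrh'.

'7355rrrrh'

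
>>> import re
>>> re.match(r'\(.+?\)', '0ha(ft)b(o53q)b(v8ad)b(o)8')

None

With `match`, the pattern is implicitly anchored at the beginning.
Here the string doesn't start with a match, so the call returns None.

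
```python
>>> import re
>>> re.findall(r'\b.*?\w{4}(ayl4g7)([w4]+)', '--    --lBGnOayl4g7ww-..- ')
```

[('ayl4g7', 'ww')]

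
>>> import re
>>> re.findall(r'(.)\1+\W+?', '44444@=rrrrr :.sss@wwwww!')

['4', 'r', 's', 'w']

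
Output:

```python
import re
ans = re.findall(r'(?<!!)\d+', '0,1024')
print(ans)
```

The negative lookahead/lookbehind blocks any match where the forbidden context is present.
No capturing groups, so `findall` returns the 2 full match strings.

['0', '1024']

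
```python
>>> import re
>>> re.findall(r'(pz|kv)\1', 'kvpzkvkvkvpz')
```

['kv']

`\1` has to match the exact text group 1 already captured.
`findall` collects group 1 from the one match (1 total).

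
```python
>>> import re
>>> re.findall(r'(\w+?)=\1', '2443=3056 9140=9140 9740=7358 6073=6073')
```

['3', '9140', '6073']

`\1` is not a pattern — it's the concrete string captured by group 1, re-applied verbatim.
Matches: at [3:6] match '3=3', group 1 = '3'; at [10:19] match '9140=9140', group 1 = '9140'; at [30:39] match '6073=6073', group 1 = '6073'.
`findall` collects group 1 from each match (3 total).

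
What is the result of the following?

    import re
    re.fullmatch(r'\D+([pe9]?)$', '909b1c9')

`re.fullmatch` requires the pattern to consume the entire string.
Here the pattern can't cover the whole string, so the call returns None.

None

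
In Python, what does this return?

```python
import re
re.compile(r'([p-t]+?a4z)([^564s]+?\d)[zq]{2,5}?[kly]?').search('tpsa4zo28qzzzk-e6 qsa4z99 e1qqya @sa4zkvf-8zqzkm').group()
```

This matches one or more of a character in [p-t] (lazy), then the literal 'a4z' (captured); then one or more of any character except [564s] (lazy), then a digit (captured); then 2 to 5 of one of [zq] (lazy), then optionally one of [kly].
`search` walks the string left to right and returns the first match it finds.
The match spans [0:11] → 'tpsa4zo28qz'.
Captured: group 1 = 'tpsa4z', group 2 = 'o28'.

'tpsa4zo28qz'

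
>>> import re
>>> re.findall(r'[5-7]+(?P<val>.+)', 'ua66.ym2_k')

['.ym2_k']

This matches one or more of a character in [5-7]; then one or more of any character (captured as 'val').
Because there's exactly one group, `findall` drops the full match and keeps group 1 from the one hit.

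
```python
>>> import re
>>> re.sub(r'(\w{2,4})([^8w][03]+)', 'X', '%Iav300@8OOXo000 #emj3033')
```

'%X@X #X'

Pattern: 2 to 4 of a word character (captured); then any character except [8w], then one or more of one of [03] (captured).
Matches: at [1:7] → 'Iav300'; at [8:16] → '8OOXo000'; at [18:25] → 'emj3033'.
Each match is replaced by 'X'.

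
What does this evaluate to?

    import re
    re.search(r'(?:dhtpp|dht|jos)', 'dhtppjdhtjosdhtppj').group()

Alternation isn't longest-match — the leftmost alternative that fits at this position is chosen.
The match spans [0:5] → 'dhtpp'.

'dhtpp'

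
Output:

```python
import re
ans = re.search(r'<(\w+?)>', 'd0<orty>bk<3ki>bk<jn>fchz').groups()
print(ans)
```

('orty',)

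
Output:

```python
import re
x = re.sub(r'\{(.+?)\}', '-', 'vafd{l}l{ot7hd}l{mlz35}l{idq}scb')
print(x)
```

Because the quantifier is non-greedy, it stops expanding at the earliest point where the rest of the pattern can succeed.
Matches: at [4:7] → '{l}'; at [8:15] → '{ot7hd}'; at [16:23] → '{mlz35}'; at [24:29] → '{idq}'.
Each match is replaced by '-'.

vafd-l-l-l-scb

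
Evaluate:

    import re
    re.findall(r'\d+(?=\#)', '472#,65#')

['472', '65']

The `(?=…)`/`(?<=…)` assertion just peeks at neighbouring text; it doesn't advance the match position.
Matches: at [0:3] → '472'; at [5:7] → '65'.
No capturing groups, so `findall` returns the 2 full match strings.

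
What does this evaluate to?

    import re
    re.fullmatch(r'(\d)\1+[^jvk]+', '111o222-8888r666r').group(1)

'1'

The backreference `\1` re-matches whatever the first group consumed, character for character.
For `fullmatch`, every character of the input must be accounted for by the pattern.
The match spans [0:17] → '111o222-8888r666r'.
Captured: group 1 = '1'.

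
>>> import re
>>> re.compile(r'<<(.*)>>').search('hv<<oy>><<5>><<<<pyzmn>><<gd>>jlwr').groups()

`re.search` tries every starting position until one works.
The match spans [2:30] → '<<oy>><<5>><<<<pyzmn>><<gd>>'.
Captured: group 1 = 'oy>><<5>><<<<pyzmn>><<gd'.

('oy>><<5>><<<<pyzmn>><<gd',)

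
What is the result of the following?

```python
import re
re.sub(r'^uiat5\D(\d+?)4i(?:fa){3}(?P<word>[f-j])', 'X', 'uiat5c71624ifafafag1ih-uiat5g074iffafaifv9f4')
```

Pattern: anchored at the start of the string; then the literal 'uia', then the literal 't5', then a non-digit; then one or more of a digit (lazy) (captured); then the literal '4i', then the literal 'fa' repeated 3 times; then a character in [f-j] (captured as 'word').
Matches: at [0:19] → 'uiat5c71624ifafafag'.
Every occurrence is swapped for 'X'.

'X1ih-uiat5g074iffafaifv9f4'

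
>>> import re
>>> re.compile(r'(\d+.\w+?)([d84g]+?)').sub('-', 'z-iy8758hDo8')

'z-iy-'

The pattern matches one or more of a digit, then any character, then one or more of a word character (lazy) (captured); then one or more of one of [d84g] (lazy) (captured).
Matches: at [4:12] → '8758hDo8'.
Each match is replaced by '-'.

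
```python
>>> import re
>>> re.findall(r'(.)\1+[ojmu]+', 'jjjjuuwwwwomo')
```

['j', 'w']

`\1` has to match the exact text group 1 already captured.
One capturing group, so `findall` returns just the captured substring from each match — 2 in all.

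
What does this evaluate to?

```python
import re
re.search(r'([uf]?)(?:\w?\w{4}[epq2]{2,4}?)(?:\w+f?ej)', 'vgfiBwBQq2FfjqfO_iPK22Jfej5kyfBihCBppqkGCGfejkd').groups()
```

('f',)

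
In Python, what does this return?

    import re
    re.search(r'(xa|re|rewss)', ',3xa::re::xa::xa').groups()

`re.search` scans for the first position where the pattern succeeds.
The match spans [2:4] → 'xa'.
Captured: group 1 = 'xa'.

('xa',)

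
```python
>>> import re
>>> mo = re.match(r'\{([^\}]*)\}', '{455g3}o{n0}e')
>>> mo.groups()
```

`re.match` only tries the pattern at the start of the string.
The match spans [0:7] → '{455g3}'.
Captured: group 1 = '455g3'.

('455g3',)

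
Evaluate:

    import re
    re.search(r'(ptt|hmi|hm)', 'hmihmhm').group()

Alternation tries branches left to right and keeps the first one that lets the overall match succeed at that position.
`re.search` scans for the first position where the pattern succeeds.
The match spans [0:3] → 'hmi'.
Captured: group 1 = 'hmi'.

'hmi'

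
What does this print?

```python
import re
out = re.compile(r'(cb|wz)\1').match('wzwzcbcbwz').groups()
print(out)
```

A backreference is literal: `\1` must see the identical characters the first group matched.
With `match`, the pattern is implicitly anchored at the beginning.
The match spans [0:4] → 'wzwz'.
Captured: group 1 = 'wz'.

('wz',)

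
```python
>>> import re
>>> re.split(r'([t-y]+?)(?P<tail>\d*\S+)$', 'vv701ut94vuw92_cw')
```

The pattern matches one or more of a character in [t-y] (lazy) (captured); then zero or more of a digit, then one or more of a non-whitespace character (captured as 'tail'); then anchored at the end.
Matches to split on: at [0:17] → 'vv701ut94vuw92_cw'.
Because the pattern has a capturing group, `split` also inserts each captured text between the pieces.

['', 'v', 'v701ut94vuw92_cw', '']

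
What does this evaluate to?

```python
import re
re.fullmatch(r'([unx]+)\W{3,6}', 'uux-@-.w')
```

None

`re.fullmatch` is like wrapping the pattern in `^…$` (in single-line mode).
Here the string isn't matched end-to-end, so the call returns None.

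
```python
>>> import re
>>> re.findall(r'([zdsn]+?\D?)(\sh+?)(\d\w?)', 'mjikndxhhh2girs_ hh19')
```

[('s_', ' hh', '19')]

This matches one or more of one of [zdsn] (lazy), then optionally a non-digit (captured); then whitespace, then one or more of the literal 'h' (lazy) (captured); then a digit, then optionally a word character (captured).
Walking the string: at [14:21] match 's_ hh19', groups = ('s_', ' hh', '19').
With 3 capturing groups, `findall` returns a 3-tuple per match.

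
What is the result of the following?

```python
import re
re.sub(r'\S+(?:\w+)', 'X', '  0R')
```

'  X'

The pattern matches one or more of a non-whitespace character; then one or more of a word character (non-capturing group).
Matches: at [2:4] → '0R'.
Each match is replaced by 'X'.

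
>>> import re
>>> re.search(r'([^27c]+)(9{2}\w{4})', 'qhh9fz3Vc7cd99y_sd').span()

(11, 18)

The match spans [11:18] → 'd99y_sd'.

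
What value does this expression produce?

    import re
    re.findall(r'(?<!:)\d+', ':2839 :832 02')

The negative lookaround is zero-width — it rules out positions where the adjacent text would match, without consuming anything.
No capturing groups, so `findall` returns the 3 full match strings.

['839', '32', '02']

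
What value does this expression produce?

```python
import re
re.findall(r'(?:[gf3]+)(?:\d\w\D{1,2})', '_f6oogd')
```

The pattern matches one or more of one of [gf3] (non-capturing group); then a digit, then a word character, then 1 to 2 of a non-digit (non-capturing group).
Walking the string: at [1:6] → 'f6oog'.
With no groups in the pattern, `findall` gives back each whole match — 1 here.

['f6oog']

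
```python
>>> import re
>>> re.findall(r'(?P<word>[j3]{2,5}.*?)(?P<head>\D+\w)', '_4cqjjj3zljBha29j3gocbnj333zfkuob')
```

[('jjj3', 'zljBha2'), ('j3', 'gocbnj3'), ('33', 'zfkuob')]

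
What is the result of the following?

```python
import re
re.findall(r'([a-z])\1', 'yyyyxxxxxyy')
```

['y', 'y', 'x', 'x', 'y']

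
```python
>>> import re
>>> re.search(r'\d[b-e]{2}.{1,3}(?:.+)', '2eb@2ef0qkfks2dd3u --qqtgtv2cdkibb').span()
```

Pattern: a digit, then exactly 2 of a character in [b-e], then 1 to 3 of any character; then one or more of any character (non-capturing group).
`re.search` tries every starting position until one works.
The match spans [0:34] → '2eb@2ef0qkfks2dd3u --qqtgtv2cdkibb'.

(0, 34)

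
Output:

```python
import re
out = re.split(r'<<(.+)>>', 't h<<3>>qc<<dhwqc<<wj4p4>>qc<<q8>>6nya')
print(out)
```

Matches to split on: at [3:34] → '<<3>>qc<<dhwqc<<wj4p4>>qc<<q8>>'.
The group in the pattern means `split` returns the separators' captures alongside the pieces.

['t h', '3>>qc<<dhwqc<<wj4p4>>qc<<q8', '6nya']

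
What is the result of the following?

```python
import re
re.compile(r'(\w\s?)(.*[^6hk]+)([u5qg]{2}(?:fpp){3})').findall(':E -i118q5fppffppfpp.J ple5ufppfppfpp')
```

[('E ', '-i118q5fppffppfpp.J ple', '5ufppfppfpp')]

This matches a word character, then optionally whitespace (captured); then zero or more of any character, then one or more of any character except [6hk] (captured); then exactly 2 of one of [u5qg], then the literal 'fpp' repeated 3 times (captured).
Matches: at [1:37] match 'E -i118q5fppffppfpp.J ple5ufppfppfpp', groups = ('E ', '-i118q5fppffppfpp.J ple', '5ufppfppfpp').
Multiple groups make `findall` return tuples — one 3-tuple for the one match.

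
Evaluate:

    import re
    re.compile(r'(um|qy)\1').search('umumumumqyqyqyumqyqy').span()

(0, 4)

`\1` is not a pattern — it's the concrete string captured by group 1, re-applied verbatim.
Unlike `match`, `search` isn't anchored — it looks for the pattern anywhere in the string.
The match spans [0:4] → 'umum'.
Captured: group 1 = 'um'.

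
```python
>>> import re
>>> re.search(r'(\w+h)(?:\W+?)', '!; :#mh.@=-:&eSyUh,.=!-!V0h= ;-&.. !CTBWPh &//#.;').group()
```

The match spans [5:8] → 'mh.'.

'mh.'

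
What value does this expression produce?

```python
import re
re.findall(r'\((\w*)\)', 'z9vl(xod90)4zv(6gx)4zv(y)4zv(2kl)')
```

['xod90', '6gx', 'y', '2kl']

Matches: at [4:11] match '(xod90)', group 1 = 'xod90'; at [14:19] match '(6gx)', group 1 = '6gx'; at [22:25] match '(y)', group 1 = 'y'; at [28:33] match '(2kl)', group 1 = '2kl'.
One capturing group, so `findall` returns just the captured substring from each match — 4 in all.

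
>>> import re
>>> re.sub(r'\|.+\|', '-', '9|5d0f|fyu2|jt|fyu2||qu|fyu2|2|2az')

Matches: at [1:31] → '|5d0f|fyu2|jt|fyu2||qu|fyu2|2|'.
`sub` substitutes '-' at each match site.

'9-2az'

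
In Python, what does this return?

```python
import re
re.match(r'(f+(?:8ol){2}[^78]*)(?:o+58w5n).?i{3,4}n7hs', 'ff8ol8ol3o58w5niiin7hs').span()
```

(0, 22)

Pattern: one or more of a literal 'f', then the literal '8ol' repeated 2 times, then zero or more of any character except [78] (captured); then one or more of the literal 'o', then the literal '58', then the literal 'w5n' (non-capturing group); then optionally any character; then 3 to 4 of a literal 'i', then the literal 'n7', then the literal 'hs'.
With `match`, the pattern is implicitly anchored at the beginning.
The match spans [0:22] → 'ff8ol8ol3o58w5niiin7hs'.
Captured: group 1 = 'ff8ol8ol3'.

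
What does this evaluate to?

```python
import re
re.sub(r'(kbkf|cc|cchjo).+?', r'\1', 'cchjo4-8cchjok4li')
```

'ccjo4-8ccjok4li'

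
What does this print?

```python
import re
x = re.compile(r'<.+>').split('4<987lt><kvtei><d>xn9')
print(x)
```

The string is cut at each match, leaving 2 pieces.

['4', 'xn9']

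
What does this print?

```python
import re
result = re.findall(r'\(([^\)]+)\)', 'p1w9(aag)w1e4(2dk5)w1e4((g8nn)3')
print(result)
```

`findall` collects group 1 from each match (3 total).

['aag', '2dk5', '(g8nn']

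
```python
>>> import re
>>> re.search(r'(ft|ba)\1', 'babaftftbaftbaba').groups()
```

('ba',)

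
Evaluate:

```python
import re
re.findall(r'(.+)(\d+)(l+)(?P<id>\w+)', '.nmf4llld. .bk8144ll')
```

This matches one or more of any character (captured); then one or more of a digit (captured); then one or more of a literal 'l' (captured); then one or more of a word character (captured as 'id').
Matches: at [0:20] match '.nmf4llld. .bk8144ll', groups = ('.nmf4llld. .bk814', '4', 'l', 'l').
With 4 capturing groups, `findall` returns a 4-tuple per match.

[('.nmf4llld. .bk814', '4', 'l', 'l')]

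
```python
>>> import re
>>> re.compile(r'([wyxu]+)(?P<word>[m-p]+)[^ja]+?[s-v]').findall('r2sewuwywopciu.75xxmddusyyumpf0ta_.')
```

[('wuwyw', 'op'), ('xx', 'm'), ('yyu', 'mp')]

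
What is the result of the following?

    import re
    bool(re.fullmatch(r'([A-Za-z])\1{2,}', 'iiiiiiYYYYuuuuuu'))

False

`re.fullmatch` is like wrapping the pattern in `^…$` (in single-line mode).
Here the pattern can't cover the whole string, so the call returns None, and `bool(None)` is False.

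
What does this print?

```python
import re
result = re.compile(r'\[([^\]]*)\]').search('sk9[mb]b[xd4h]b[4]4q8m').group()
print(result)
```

The match spans [3:7] → '[mb]'.

[mb]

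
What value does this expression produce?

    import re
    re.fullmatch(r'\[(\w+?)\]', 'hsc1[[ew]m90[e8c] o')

None

`re.fullmatch` requires the pattern to consume the entire string.
Here there's no way to consume every character, so the call returns None.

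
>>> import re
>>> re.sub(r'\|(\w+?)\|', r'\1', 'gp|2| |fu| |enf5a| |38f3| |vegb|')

'gp2 fu enf5a 38f3 vegb'

The replacement refers to a captured group, so each match is rewritten using its own captured text.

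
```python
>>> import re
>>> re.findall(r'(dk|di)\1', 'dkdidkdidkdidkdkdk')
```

['dk']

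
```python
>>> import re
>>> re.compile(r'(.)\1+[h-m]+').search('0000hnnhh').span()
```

(0, 5)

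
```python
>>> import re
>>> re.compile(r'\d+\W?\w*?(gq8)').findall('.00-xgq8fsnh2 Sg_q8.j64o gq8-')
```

The pattern matches one or more of a digit, then optionally a non-word character, then zero or more of a word character (lazy); then the literal 'gq', then a literal '8' (captured).
Matches: at [1:8] match '00-xgq8', group 1 = 'gq8'.
Because there's exactly one group, `findall` drops the full match and keeps group 1 from the one hit.

['gq8']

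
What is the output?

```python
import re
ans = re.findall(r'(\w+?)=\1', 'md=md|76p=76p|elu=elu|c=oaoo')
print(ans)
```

A backreference is literal: `\1` must see the identical characters the first group matched.
Scanning left to right: at [0:5] match 'md=md', group 1 = 'md'; at [6:13] match '76p=76p', group 1 = '76p'; at [14:21] match 'elu=elu', group 1 = 'elu'.
Because there's exactly one group, `findall` drops the full match and keeps group 1 from each hit.

['md', '76p', 'elu']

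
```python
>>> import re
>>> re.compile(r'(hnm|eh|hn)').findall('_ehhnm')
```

Branches in `(...|...)` are attempted left-to-right; the first branch that allows the whole pattern to succeed is taken.
Walking the string: at [1:3] match 'eh', group 1 = 'eh'; at [3:6] match 'hnm', group 1 = 'hnm'.
`findall` collects group 1 from each match (2 total).

['eh', 'hnm']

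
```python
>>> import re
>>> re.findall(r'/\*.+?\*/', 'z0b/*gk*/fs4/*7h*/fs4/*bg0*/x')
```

['/*gk*/', '/*7h*/', '/*bg0*/']

A `+?`/`*?`/`{m,n}?` starts at its minimum and grows only as far as needed for what follows to match.
No capturing groups, so `findall` returns the 3 full match strings.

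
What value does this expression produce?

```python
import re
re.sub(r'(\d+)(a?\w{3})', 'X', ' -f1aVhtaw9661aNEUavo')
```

' -fXawXavo'

This matches one or more of a digit (captured); then optionally a literal 'a', then exactly 3 of a word character (captured).
Every occurrence is swapped for 'X'.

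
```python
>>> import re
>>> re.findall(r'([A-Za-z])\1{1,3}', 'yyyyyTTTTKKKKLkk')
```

['y', 'T', 'K', 'k']

The backreference `\1` re-matches whatever the first group consumed, character for character.
Because there's exactly one group, `findall` drops the full match and keeps group 1 from each hit.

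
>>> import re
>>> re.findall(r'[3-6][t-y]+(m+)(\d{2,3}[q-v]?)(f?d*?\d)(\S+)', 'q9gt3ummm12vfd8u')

The pattern matches a character in [3-6], then one or more of a character in [t-y]; then one or more of a literal 'm' (captured); then 2 to 3 of a digit, then optionally a character in [q-v] (captured); then optionally a literal 'f', then zero or more of the literal 'd' (lazy), then a digit (captured); then one or more of a non-whitespace character (captured).
Multiple groups make `findall` return tuples — one 4-tuple for the one match.

[('mmm', '12v', 'fd8', 'u')]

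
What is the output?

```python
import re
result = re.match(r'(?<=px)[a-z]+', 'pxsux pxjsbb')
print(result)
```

`re.match` won't scan ahead — the pattern has to work from the very first character.
Here the string doesn't start with a match, so the call returns None.

None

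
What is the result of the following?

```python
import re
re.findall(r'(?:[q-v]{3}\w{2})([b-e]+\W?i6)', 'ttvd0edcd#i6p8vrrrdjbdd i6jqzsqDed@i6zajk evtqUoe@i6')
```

The pattern matches exactly 3 of a character in [q-v], then exactly 2 of a word character (non-capturing group); then one or more of a character in [b-e], then optionally a non-word character, then the literal 'i6' (captured).
Scanning left to right: at [0:12] match 'ttvd0edcd#i6', group 1 = 'edcd#i6'; at [15:26] match 'rrrdjbdd i6', group 1 = 'bdd i6'; at [43:52] match 'vtqUoe@i6', group 1 = 'e@i6'.
`findall` collects group 1 from each match (3 total).

['edcd#i6', 'bdd i6', 'e@i6']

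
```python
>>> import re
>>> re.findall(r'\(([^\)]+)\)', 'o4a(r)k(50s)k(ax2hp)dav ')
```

['r', '50s', 'ax2hp']

Matches: at [3:6] match '(r)', group 1 = 'r'; at [7:12] match '(50s)', group 1 = '50s'; at [13:20] match '(ax2hp)', group 1 = 'ax2hp'.
With a single group, `findall` returns only what that group captured — 3 items.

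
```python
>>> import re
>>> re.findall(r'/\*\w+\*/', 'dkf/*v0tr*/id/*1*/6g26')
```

['/*v0tr*/', '/*1*/']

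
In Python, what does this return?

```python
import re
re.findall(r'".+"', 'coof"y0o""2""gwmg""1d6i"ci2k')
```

Matches: at [4:24] → '"y0o""2""gwmg""1d6i"'.
With no groups in the pattern, `findall` gives back each whole match — 1 here.

['"y0o""2""gwmg""1d6i"']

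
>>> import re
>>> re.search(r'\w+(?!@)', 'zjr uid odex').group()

'zjr'

The negative lookaround is zero-width — it rules out positions where the adjacent text would match, without consuming anything.
The match spans [0:3] → 'zjr'.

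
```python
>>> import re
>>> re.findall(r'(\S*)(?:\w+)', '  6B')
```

This matches zero or more of a non-whitespace character (captured); then one or more of a word character (non-capturing group).
`findall` collects group 1 from the one match (1 total).

['6']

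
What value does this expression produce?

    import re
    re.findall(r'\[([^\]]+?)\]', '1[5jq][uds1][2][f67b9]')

['5jq', 'uds1', '2', 'f67b9']

One capturing group, so `findall` returns just the captured substring from each match — 4 in all.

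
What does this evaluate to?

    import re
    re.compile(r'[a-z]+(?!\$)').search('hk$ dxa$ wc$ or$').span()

(0, 1)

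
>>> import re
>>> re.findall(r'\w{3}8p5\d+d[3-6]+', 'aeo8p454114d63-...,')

Pattern: exactly 3 of a word character, then the literal '8p5'; then one or more of a digit, then a literal 'd', then one or more of a character in [3-6].
Since nothing is captured, `findall` lists the 0 matched substrings directly.
Nothing in the string satisfies the pattern, so the list is empty.

[]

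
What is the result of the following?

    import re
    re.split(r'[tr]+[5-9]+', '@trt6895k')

['@', 'k']

Each match becomes a cut point; 2 segments remain.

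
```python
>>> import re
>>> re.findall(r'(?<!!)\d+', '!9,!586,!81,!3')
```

['86', '1']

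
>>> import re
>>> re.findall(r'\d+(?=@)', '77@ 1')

['77']

The `(?=…)`/`(?<=…)` assertion just peeks at neighbouring text; it doesn't advance the match position.
Walking the string: at [0:2] → '77'.
Since nothing is captured, `findall` lists the 1 matched substring directly.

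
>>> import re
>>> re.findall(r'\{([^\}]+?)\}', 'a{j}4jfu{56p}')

['j', '56p']

Walking the string: at [1:4] match '{j}', group 1 = 'j'; at [8:13] match '{56p}', group 1 = '56p'.
One capturing group, so `findall` returns just the captured substring from each match — 2 in all.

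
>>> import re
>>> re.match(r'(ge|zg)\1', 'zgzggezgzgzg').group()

`\1` is not a pattern — it's the concrete string captured by group 1, re-applied verbatim.
`match` is anchored at position 0; if the pattern doesn't fit there, it returns None.
The match spans [0:4] → 'zgzg'.
Captured: group 1 = 'zg'.

'zgzg'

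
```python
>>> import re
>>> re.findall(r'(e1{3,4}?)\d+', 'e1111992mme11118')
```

The pattern matches a literal 'e', then 3 to 4 of a literal '1' (lazy) (captured); then one or more of a digit.
A non-greedy quantifier consumes as few characters as it can — just enough that the remainder of the pattern still matches from where it stops; whatever follows it matches normally.
Scanning left to right: at [0:8] match 'e1111992', group 1 = 'e111'; at [10:16] match 'e11118', group 1 = 'e111'.
One capturing group, so `findall` returns just the captured substring from each match — 2 in all.

['e111', 'e111']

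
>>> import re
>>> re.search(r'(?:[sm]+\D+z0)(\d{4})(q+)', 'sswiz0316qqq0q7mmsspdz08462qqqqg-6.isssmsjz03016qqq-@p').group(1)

This matches one or more of one of [sm], then one or more of a non-digit, then the literal 'z0' (non-capturing group); then exactly 4 of a digit (captured); then one or more of a literal 'q' (captured).
`search` walks the string left to right and returns the first match it finds.
The match spans [15:31] → 'mmsspdz08462qqqq'.
Captured: group 1 = '8462', group 2 = 'qqqq'.

'8462'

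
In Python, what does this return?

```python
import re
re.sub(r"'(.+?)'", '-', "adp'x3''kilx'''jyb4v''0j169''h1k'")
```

'adp-----'

Matches: at [3:7] → "'x3'"; at [7:13] → "'kilx'"; at [13:21] → "''jyb4v'"; at [21:28] → "'0j169'"; at [28:33] → "'h1k'".
Every occurrence is swapped for '-'.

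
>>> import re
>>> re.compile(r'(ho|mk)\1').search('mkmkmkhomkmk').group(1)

'mk'

The match spans [0:4] → 'mkmk'.
Captured: group 1 = 'mk'.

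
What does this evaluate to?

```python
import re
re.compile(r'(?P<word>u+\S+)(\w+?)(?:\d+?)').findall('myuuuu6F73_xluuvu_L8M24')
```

[('uuuu6F73_xluuvu_L8M', '2')]

Pattern: one or more of a literal 'u', then one or more of a non-whitespace character (captured as 'word'); then one or more of a word character (lazy) (captured); then one or more of a digit (lazy) (non-capturing group).
Scanning left to right: at [2:23] match 'uuuu6F73_xluuvu_L8M24', groups = ('uuuu6F73_xluuvu_L8M', '2').
With 2 capturing groups, `findall` returns a 2-tuple per match.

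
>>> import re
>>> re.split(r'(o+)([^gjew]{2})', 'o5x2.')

['', 'o', '5x', '2.']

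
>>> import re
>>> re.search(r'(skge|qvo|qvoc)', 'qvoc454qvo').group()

'qvo'

Branches in `(...|...)` are attempted left-to-right; the first branch that allows the whole pattern to succeed is taken.
`search` walks the string left to right and returns the first match it finds.
The match spans [0:3] → 'qvo'.
Captured: group 1 = 'qvo'.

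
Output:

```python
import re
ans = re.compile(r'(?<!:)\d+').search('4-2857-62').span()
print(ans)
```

(0, 1)

A negative assertion filters positions out without eating any characters.
The match spans [0:1] → '4'.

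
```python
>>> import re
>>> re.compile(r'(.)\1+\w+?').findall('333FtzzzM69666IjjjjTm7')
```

['3', 'z', '6', 'j']

A backreference is literal: `\1` must see the identical characters the first group matched.
One capturing group, so `findall` returns just the captured substring from each match — 4 in all.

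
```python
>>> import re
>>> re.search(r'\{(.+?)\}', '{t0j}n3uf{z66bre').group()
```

Unlike `match`, `search` isn't anchored — it looks for the pattern anywhere in the string.
The match spans [0:5] → '{t0j}'.
Captured: group 1 = 't0j'.

'{t0j}'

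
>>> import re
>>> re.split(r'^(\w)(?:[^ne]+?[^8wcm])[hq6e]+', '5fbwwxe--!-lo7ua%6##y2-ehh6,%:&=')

Pattern: anchored at the start of the string; then a word character (captured); then one or more of any character except [ne] (lazy), then any character except [8wcm] (non-capturing group); then one or more of one of [hq6e].
Matches to split on: at [0:7] → '5fbwwxe'.
The group in the pattern means `split` returns the separators' captures alongside the pieces.

['', '5', '--!-lo7ua%6##y2-ehh6,%:&=']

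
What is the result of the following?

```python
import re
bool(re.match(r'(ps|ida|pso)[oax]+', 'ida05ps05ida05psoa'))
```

`re.match` won't scan ahead — the pattern has to work from the very first character.
Here the string doesn't start with a match, so the call returns None, and `bool(None)` is False.

False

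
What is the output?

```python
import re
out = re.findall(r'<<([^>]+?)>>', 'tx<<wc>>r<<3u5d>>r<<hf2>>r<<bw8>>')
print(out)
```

['wc', '3u5d', 'hf2', 'bw8']

Scanning left to right: at [2:8] match '<<wc>>', group 1 = 'wc'; at [9:17] match '<<3u5d>>', group 1 = '3u5d'; at [18:25] match '<<hf2>>', group 1 = 'hf2'; at [26:33] match '<<bw8>>', group 1 = 'bw8'.
With a single group, `findall` returns only what that group captured — 4 items.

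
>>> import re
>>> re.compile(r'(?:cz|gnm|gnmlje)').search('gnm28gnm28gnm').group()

`re.search` tries every starting position until one works.
The match spans [0:3] → 'gnm'.

'gnm'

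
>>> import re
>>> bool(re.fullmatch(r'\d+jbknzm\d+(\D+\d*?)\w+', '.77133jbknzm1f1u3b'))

False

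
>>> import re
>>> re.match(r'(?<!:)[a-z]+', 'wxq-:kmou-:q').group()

`re.match` only tries the pattern at the start of the string.
The match spans [0:3] → 'wxq'.

'wxq'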